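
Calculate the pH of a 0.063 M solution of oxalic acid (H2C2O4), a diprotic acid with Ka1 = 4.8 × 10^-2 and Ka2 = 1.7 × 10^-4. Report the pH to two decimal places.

Ka1 ≫ Ka2, so treat the first dissociation as the only significant source of H+.
Ka1 = x²/(0.063 − x) = 4.8 × 10^-2
Solving the quadratic: x = (−Ka1 + √(Ka1² + 4·Ka1·C₀))/2 = 3.60 × 10^-2 M
pH = −log(3.60 × 10^-2) = 1.44

pH = 1.44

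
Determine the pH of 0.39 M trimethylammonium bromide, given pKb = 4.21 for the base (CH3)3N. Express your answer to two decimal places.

(CH3)3NH+ is the conjugate acid of the weak base (CH3)3N.
Kb = 10^(−4.21) = 6.17 × 10^-5
Ka = Kw/Kb = 1.0×10^-14 / 6.17 × 10^-5 = 1.62 × 10^-10
Ka = [H+]²/(0.39 − [H+]) = 1.62 × 10^-10
Assume [H+] ≪ 0.39: [H+] ≈ √(1.62 × 10^-10 × 0.39) = 7.95 × 10^-6 M
Check: 0.002% ionized — well under 5%, approximation valid.
pH = −log[H+] = −log(7.95 × 10^-6) = 5.10

pH = 5.10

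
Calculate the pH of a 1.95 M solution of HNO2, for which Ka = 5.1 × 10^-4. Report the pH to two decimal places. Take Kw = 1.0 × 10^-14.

HNO2 ⇌ NO2- + H+
From the ICE table, Ka = x²/(1.95 − x) = 5.1 × 10^-4.
Since Ka ≪ C₀, x ≈ √(Ka·C₀) = 3.15 × 10^-2 M.
Check: 1.6% ionized — well under 5%, approximation valid.
pH = −log(3.15 × 10^-2) = 1.50

pH = 1.50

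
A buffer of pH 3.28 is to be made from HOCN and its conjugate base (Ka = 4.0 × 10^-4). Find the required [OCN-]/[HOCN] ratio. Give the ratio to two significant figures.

pKa = -log(4.0 × 10^-4) = 3.398
pH = pKa + log(r) ⇒ log(r) = 3.28 − 3.398 = -0.118
r = [OCN-]/[HOCN] = 10^(-0.118) = 0.762

ratio = 0.76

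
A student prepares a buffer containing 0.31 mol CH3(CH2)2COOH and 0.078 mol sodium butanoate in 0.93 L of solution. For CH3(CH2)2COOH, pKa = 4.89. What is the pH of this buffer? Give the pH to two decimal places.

Henderson–Hasselbalch: pH = pKa + log([CH3(CH2)2COO-]/[CH3(CH2)2COOH]) = 4.89 + log(0.078/0.31)
pH = 4.89 + (-0.599) = 4.29

pH = 4.29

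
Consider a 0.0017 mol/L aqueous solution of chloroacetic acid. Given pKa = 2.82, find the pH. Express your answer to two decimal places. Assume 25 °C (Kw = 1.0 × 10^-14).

pH = 2.99

ClCH2COOH ⇌ ClCH2COO- + H+
Ka = 10^(−2.82) = 1.51 × 10^-3
Let x = [H+] at equilibrium. Ka = x²/(0.0017 − x).
Here C₀/Ka ≈ 1.13, so the small-x approximation fails. Use the quadratic:
x = (−Ka + √(Ka² + 4·Ka·C₀))/2 = 1.02 × 10^-3 M
pH = −log[H+] = −log(1.02 × 10^-3) = 2.99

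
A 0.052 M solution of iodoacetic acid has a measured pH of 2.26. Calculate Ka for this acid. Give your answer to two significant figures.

Ka = 6.5 × 10^-4

[H+] = 10^(-2.26) = 5.50 × 10^-3 M
At equilibrium [HA] = 0.052 − 5.50 × 10^-3 = 4.65 × 10^-2 M
Ka = [H+][A-]/[HA] = (5.50 × 10^-3)² / 4.65 × 10^-2 = 6.5 × 10^-4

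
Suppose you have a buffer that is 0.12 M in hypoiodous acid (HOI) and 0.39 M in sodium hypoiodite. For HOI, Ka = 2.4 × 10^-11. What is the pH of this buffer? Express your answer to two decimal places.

pH = 11.13

pKa = −log(2.4 × 10^-11) = 10.620
pH = pKa + log([A⁻]/[HA]) = 10.620 + log(0.39/0.12)
pH = 10.620 + (+0.512) = 11.13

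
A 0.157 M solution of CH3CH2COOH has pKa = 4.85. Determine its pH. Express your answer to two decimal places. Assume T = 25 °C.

pH = 2.83

CH3CH2COOH ⇌ CH3CH2COO- + H+
Ka = 10^(−4.85) = 1.41 × 10^-5
From the ICE table, Ka = [H+]²/(0.157 − [H+]) = 1.41 × 10^-5.
Assume [H+] ≪ 0.157: [H+] ≈ √(1.41 × 10^-5 × 0.157) = 1.49 × 10^-3 M
Check: 0.95% ionized — well under 5%, approximation valid.
pH = −log[H+] = −log(1.49 × 10^-3) = 2.83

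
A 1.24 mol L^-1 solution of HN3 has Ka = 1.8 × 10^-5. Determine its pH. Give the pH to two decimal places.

HN3 ⇌ N3- + H+
Ka = x²/(1.24 − x) = 1.8 × 10^-5
Neglecting x in the denominator: x = √(1.8 × 10^-5 × 1.24) = 4.72 × 10^-3 M
(x/C₀ = 0.38% < 5%, so the approximation holds.)
pH = −log(4.72 × 10^-3) = 2.33

pH = 2.33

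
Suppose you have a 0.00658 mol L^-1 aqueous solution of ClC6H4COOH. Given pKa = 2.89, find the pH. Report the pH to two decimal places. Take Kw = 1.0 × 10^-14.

pH = 2.63

ClC6H4COOH ⇌ ClC6H4COO- + H+
Ka = 10^(−2.89) = 1.29 × 10^-3
From the ICE table, Ka = [H+]²/(0.00658 − [H+]) = 1.29 × 10^-3.
[H+] is not negligible relative to C₀; solve [H+]² + 0.00129·[H+] − 8.49e-06 = 0.
[H+] = (−Ka + √(Ka² + 4·Ka·C₀))/2 = 2.34 × 10^-3 M
pH = −log[H+] = −log(2.34 × 10^-3) = 2.63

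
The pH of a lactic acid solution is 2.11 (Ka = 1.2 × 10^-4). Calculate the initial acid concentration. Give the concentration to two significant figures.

C₀ = 5.1 × 10^-1 M

[H+] = 10^(-2.11) = 7.76 × 10^-3 M = x
Ka = x²/(C₀ − x) ⇒ C₀ = x + x²/Ka
C₀ = 7.76 × 10^-3 + (7.76 × 10^-3)²/(1.2 × 10^-4) = 5.10 × 10^-1 M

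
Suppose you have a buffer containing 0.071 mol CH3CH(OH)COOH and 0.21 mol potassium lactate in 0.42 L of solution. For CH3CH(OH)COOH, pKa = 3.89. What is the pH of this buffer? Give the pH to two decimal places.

pH = pKa + log([A⁻]/[HA]) = 3.89 + log(0.21/0.071)
pH = 3.89 + (+0.471) = 4.36

pH = 4.36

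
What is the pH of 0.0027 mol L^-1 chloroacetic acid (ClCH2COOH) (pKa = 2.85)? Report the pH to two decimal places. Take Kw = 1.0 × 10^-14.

pH = 2.86

ClCH2COOH ⇌ ClCH2COO- + H+
Ka = 10^(−2.85) = 1.41 × 10^-3
Let x = [H+] at equilibrium. Ka = x²/(0.0027 − x).
x is not negligible relative to C₀; solve x² + 0.00141·x − 3.81e-06 = 0.
x = [−0.00141 + √(0.00141² + 1.52e-05)]/2 = 1.37 × 10^-3 M
pH = −log(1.37 × 10^-3) = 2.86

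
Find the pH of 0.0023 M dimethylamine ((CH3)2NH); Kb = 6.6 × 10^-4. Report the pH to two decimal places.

pH = 10.98

(CH3)2NH + H2O ⇌ (CH3)2NH2+ + OH-
Let x = [OH-] at equilibrium. Kb = x²/(0.0023 − x).
Here C₀/Kb ≈ 3.48, so the small-x approximation fails. Use the quadratic:
x = (−Kb + √(Kb² + 4·Kb·C₀))/2 = 9.45 × 10^-4 M
pOH = −log(9.45 × 10^-4) = 3.02; pH = 14.00 − 3.02 = 10.98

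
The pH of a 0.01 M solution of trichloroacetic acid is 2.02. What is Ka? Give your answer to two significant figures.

Ka = 2.0 × 10^-1

[H+] = 10^(-2.02) = 9.55 × 10^-3 M
At equilibrium [HA] = 0.01 − 9.55 × 10^-3 = 4.50 × 10^-4 M
Ka = [H+][A-]/[HA] = (9.55 × 10^-3)² / 4.50 × 10^-4 = 2.0 × 10^-1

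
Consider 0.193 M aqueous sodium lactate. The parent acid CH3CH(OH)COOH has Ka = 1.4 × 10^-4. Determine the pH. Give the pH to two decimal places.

pH = 8.57

CH3CH(OH)COO- is the conjugate base of the weak acid CH3CH(OH)COOH.
Kb = Kw/Ka = 1.0×10^-14 / 1.4 × 10^-4 = 7.14 × 10^-11
Kb = x²/(0.193 − x) = 7.14 × 10^-11
Since Kb ≪ C₀, x ≈ √(Kb·C₀) = 3.71 × 10^-6 M.
Check: 0.0019% ionized — well under 5%, approximation valid.
pOH = −log(3.71 × 10^-6) = 5.43; pH = 14.00 − 5.43 = 8.57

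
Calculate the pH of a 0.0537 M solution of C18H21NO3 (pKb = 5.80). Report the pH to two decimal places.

C18H21NO3 + H2O ⇌ C18H22NO3+ + OH-
Kb = 10^(−5.80) = 1.58 × 10^-6
Kb = [OH-]²/(0.0537 − [OH-]) = 1.58 × 10^-6
Neglecting [OH-] in the denominator: [OH-] = √(1.58 × 10^-6 × 0.0537) = 2.91 × 10^-4 M
([OH-]/C₀ = 0.54% < 5%, so the approximation holds.)
pOH = −log(2.91 × 10^-4) = 3.54; pH = 14.00 − 3.54 = 10.46

pH = 10.46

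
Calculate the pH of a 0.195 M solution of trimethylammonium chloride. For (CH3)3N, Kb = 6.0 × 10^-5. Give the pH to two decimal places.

(CH3)3NH+ is the conjugate acid of the weak base (CH3)3N.
Ka = Kw/Kb = 1.0×10^-14 / 6.0 × 10^-5 = 1.67 × 10^-10
From the ICE table, Ka = [H+]²/(0.195 − [H+]) = 1.67 × 10^-10.
Assume [H+] ≪ 0.195: [H+] ≈ √(1.67 × 10^-10 × 0.195) = 5.71 × 10^-6 M
pH = −log[H+] = −log(5.71 × 10^-6) = 5.24

pH = 5.24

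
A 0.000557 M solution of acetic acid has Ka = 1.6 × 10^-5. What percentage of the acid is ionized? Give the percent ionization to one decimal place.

15.6%

CH3COOH ⇌ CH3COO- + H+; let x = [H+] at equilibrium.
Ka = x²/(C₀ − x); solving the quadratic gives x = 8.67 × 10^-5 M.
Fraction ionized = 8.67 × 10^-5 / 0.000557 = 0.1557 → 15.6%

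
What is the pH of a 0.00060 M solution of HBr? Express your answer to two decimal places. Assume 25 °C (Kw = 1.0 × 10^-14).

HBr is a strong acid and dissociates completely, so [H+] = 0.00060 M.
pH = -log(0.0006) = 3.22

pH = 3.22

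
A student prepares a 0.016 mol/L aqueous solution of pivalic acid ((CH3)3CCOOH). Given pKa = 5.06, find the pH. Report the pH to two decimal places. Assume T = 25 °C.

pH = 3.43

(CH3)3CCOOH ⇌ (CH3)3CCOO- + H+
Ka = 10^(−5.06) = 8.71 × 10^-6
From the ICE table, Ka = [H+]²/(0.016 − [H+]) = 8.71 × 10^-6.
Neglecting [H+] in the denominator: [H+] = √(8.71 × 10^-6 × 0.016) = 3.73 × 10^-4 M
Check: 2.3% ionized — well under 5%, approximation valid.
pH = −log(3.73 × 10^-4) = 3.43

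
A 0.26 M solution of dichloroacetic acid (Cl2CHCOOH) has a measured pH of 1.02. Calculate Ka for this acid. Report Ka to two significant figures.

Ka = 5.5 × 10^-2

[H+] = 10^(-1.02) = 9.55 × 10^-2 M
At equilibrium [HA] = 0.26 − 9.55 × 10^-2 = 1.65 × 10^-1 M
Ka = [H+][A-]/[HA] = (9.55 × 10^-2)² / 1.65 × 10^-1 = 5.5 × 10^-2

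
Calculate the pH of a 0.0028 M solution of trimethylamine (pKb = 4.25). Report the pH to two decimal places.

(CH3)3N + H2O ⇌ (CH3)3NH+ + OH-
Kb = 10^(−4.25) = 5.62 × 10^-5
From the ICE table, Kb = x²/(0.0028 − x) = 5.62 × 10^-5.
Here C₀/Kb ≈ 49.8, so the small-x approximation fails. Use the quadratic:
x = (−Kb + √(Kb² + 4·Kb·C₀))/2 = 3.70 × 10^-4 M
pOH = 3.43, so pH = 14.00 − pOH = 10.57

pH = 10.57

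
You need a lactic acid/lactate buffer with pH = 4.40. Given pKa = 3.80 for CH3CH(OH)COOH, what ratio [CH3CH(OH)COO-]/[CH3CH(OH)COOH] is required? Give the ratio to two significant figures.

ratio = 4.0

pH = pKa + log(r) ⇒ log(r) = 4.40 − 3.80 = +0.60
r = [CH3CH(OH)COO-]/[CH3CH(OH)COOH] = 10^(+0.60) = 3.98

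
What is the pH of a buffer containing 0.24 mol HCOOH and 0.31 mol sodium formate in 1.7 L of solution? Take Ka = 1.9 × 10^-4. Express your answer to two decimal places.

pKa = −log(1.9 × 10^-4) = 3.721
pH = pKa + log([A⁻]/[HA]) = 3.721 + log(0.31/0.24)
pH = 3.721 + (+0.111) = 3.83

pH = 3.83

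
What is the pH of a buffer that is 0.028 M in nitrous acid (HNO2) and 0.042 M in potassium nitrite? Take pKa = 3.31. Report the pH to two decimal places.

pH = 3.49

Henderson–Hasselbalch: pH = pKa + log([NO2-]/[HNO2]) = 3.31 + log(0.042/0.028)
pH = 3.31 + (+0.176) = 3.49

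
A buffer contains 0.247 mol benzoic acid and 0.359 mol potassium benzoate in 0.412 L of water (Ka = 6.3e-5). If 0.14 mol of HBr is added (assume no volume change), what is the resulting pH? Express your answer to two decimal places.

pH = 3.95

Added H+ converts C6H5COO- to C6H5COOH: C6H5COOH → 0.387 mol, C6H5COO- → 0.219 mol.
pKa = −log(6.3 × 10^-5) = 4.201
Henderson–Hasselbalch with mole ratio 0.219/0.387: pH = 4.201 + (-0.247)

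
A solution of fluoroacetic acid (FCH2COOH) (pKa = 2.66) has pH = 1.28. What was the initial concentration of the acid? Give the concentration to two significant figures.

C₀ = 1.3 M

[H+] = 10^(-1.28) = 5.25 × 10^-2 M = x
Ka = 10^(−2.66) = 2.19 × 10^-3
Ka = x²/(C₀ − x) ⇒ C₀ = x + x²/Ka
C₀ = 5.25 × 10^-2 + (5.25 × 10^-2)²/(2.19 × 10^-3) = 1.31 M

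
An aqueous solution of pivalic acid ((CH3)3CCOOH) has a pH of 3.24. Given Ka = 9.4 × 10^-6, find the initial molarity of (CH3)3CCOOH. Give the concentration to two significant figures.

C₀ = 3.6 × 10^-2 M

[H+] = 10^(-3.24) = 5.75 × 10^-4 M = x
Ka = x²/(C₀ − x) ⇒ C₀ = x + x²/Ka
C₀ = 5.75 × 10^-4 + (5.75 × 10^-4)²/(9.4 × 10^-6) = 3.57 × 10^-2 M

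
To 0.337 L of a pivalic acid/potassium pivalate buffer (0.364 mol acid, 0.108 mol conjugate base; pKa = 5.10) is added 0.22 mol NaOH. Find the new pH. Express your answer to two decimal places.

pH = 5.46

OH- converts (CH3)3CCOOH to (CH3)3CCOO-: (CH3)3CCOOH → 0.144 mol, (CH3)3CCOO- → 0.328 mol.
pH = pKa + log(n_(CH3)3CCOO-/n_(CH3)3CCOOH) = 5.10 + log(0.328/0.144) = 5.10 + (+0.358)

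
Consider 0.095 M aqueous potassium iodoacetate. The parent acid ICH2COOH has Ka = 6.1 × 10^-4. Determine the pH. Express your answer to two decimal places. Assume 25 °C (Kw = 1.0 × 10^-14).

ICH2COO- is the conjugate base of the weak acid ICH2COOH.
Kb = Kw/Ka = 1.0×10^-14 / 6.1 × 10^-4 = 1.64 × 10^-11
Kb = [OH-]²/(0.095 − [OH-]) = 1.64 × 10^-11
Neglecting [OH-] in the denominator: [OH-] = √(1.64 × 10^-11 × 0.095) = 1.25 × 10^-6 M
([OH-]/C₀ = 0.0013% < 5%, so the approximation holds.)
pOH = 5.90, so pH = 14.00 − pOH = 8.10

pH = 8.10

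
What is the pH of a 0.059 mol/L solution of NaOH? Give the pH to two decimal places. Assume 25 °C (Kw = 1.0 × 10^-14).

pH = 12.77

NaOH is a strong base; [OH-] = 0.059 M.
pOH = -log(0.059) = 1.23
pH = 14.00 - 1.23 = 12.77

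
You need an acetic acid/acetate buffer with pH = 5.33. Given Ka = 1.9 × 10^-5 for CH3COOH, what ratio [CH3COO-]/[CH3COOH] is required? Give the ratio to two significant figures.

ratio = 4.1

pKa = -log(1.9 × 10^-5) = 4.721
pH = pKa + log(r) ⇒ log(r) = 5.33 − 4.721 = +0.609
r = [CH3COO-]/[CH3COOH] = 10^(+0.609) = 4.06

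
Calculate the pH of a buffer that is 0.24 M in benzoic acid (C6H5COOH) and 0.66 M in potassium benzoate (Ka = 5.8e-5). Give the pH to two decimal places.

pH = 4.68

pKa = −log(5.8 × 10^-5) = 4.237
Henderson–Hasselbalch: pH = pKa + log([C6H5COO-]/[C6H5COOH]) = 4.237 + log(0.66/0.24)
pH = 4.237 + (+0.439) = 4.68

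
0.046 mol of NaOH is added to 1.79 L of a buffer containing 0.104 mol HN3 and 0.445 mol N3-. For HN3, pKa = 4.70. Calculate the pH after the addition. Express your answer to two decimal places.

After neutralization: n(HN3) = 0.058 mol, n(N3-) = 0.491 mol.
pH = pKa + log([A⁻]/[HA]) = 4.70 + log(0.491/0.058) = 4.70 +0.928

pH = 5.63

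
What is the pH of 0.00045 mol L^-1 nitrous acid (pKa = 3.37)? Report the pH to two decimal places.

HNO2 ⇌ NO2- + H+
Ka = 10^(−3.37) = 4.27 × 10^-4
From the ICE table, Ka = [H+]²/(0.00045 − [H+]) = 4.27 × 10^-4.
[H+] is not negligible relative to C₀; solve [H+]² + 0.000427·[H+] − 1.92e-07 = 0.
[H+] = (−Ka + √(Ka² + 4·Ka·C₀))/2 = 2.74 × 10^-4 M
pH = −log[H+] = −log(2.74 × 10^-4) = 3.56

pH = 3.56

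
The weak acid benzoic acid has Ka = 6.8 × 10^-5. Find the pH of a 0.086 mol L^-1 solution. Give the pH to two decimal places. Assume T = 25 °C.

C6H5COOH ⇌ C6H5COO- + H+
Ka = x²/(0.086 − x) = 6.8 × 10^-5
Neglecting x in the denominator: x = √(6.8 × 10^-5 × 0.086) = 2.42 × 10^-3 M
pH = −log(2.42 × 10^-3) = 2.62

pH = 2.62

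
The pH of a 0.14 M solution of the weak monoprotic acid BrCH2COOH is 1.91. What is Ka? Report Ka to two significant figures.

Ka = 1.2 × 10^-3

[H+] = 10^(-1.91) = 1.23 × 10^-2 M
At equilibrium [HA] = 0.14 − 1.23 × 10^-2 = 1.28 × 10^-1 M
Ka = [H+][A-]/[HA] = (1.23 × 10^-2)² / 1.28 × 10^-1 = 1.2 × 10^-3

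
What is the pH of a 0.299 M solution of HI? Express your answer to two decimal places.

pH = 0.52

HI is a strong acid and dissociates completely, so [H+] = 0.299 M.
pH = -log(0.299) = 0.52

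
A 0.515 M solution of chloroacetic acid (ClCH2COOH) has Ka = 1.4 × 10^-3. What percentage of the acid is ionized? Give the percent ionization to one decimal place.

ClCH2COOH ⇌ ClCH2COO- + H+; let x = [H+] at equilibrium.
Ka = x²/(C₀ − x); solving the quadratic gives x = 2.62 × 10^-2 M.
% ionization = x/C₀ × 100% = 2.62 × 10^-2/0.515 × 100% = 5.1%

5.1%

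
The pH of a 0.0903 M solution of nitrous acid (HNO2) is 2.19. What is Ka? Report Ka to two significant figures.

[H+] = 10^(-2.19) = 6.46 × 10^-3 M
At equilibrium [HA] = 0.0903 − 6.46 × 10^-3 = 8.38 × 10^-2 M
Ka = [H+][A-]/[HA] = (6.46 × 10^-3)² / 8.38 × 10^-2 = 5.0 × 10^-4

Ka = 5.0 × 10^-4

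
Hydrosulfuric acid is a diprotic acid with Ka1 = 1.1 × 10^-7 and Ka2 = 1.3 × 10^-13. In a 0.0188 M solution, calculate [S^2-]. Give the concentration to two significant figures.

First ionization gives [H+] ≈ [HS-] = 4.55 × 10^-5 M.
Second step: Ka2 = [H+][S^2-]/[HS-] ≈ [S^2-] (since [H+] ≈ [HS-]).
So [S^2-] ≈ Ka2.

1.3 × 10^-13 M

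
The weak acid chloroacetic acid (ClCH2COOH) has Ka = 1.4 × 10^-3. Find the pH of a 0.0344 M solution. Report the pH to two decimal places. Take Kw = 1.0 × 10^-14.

ClCH2COOH ⇌ ClCH2COO- + H+
From the ICE table, Ka = [H+]²/(0.0344 − [H+]) = 1.4 × 10^-3.
The 5% rule fails; solving [H+]² + Ka·[H+] − Ka·C₀ = 0 exactly:
[H+] = [−0.0014 + √(0.0014² + 0.000193)]/2 = 6.27 × 10^-3 M
pH = −log(6.27 × 10^-3) = 2.20

pH = 2.20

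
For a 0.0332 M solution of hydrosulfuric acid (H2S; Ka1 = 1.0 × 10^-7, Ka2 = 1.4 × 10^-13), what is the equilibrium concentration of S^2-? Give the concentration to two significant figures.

1.4 × 10^-13 M

First ionization gives [H+] ≈ [HS-] = 5.76 × 10^-5 M.
Second step: Ka2 = [H+][S^2-]/[HS-] ≈ [S^2-] (since [H+] ≈ [HS-]).
So [S^2-] ≈ Ka2.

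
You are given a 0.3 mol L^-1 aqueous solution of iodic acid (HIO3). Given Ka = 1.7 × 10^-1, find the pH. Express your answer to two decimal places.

HIO3 ⇌ IO3- + H+
Let x = [H+] at equilibrium. Ka = x²/(0.3 − x).
x is not negligible relative to C₀; solve x² + 0.17·x − 0.051 = 0.
x = (−Ka + √(Ka² + 4·Ka·C₀))/2 = 1.56 × 10^-1 M
pH = −log[H+] = −log(1.56 × 10^-1) = 0.81

pH = 0.81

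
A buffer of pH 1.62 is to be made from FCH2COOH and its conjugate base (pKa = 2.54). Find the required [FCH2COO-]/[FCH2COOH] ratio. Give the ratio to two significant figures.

pH = pKa + log(r) ⇒ log(r) = 1.62 − 2.54 = -0.92
r = [FCH2COO-]/[FCH2COOH] = 10^(-0.92) = 0.12

ratio = 0.12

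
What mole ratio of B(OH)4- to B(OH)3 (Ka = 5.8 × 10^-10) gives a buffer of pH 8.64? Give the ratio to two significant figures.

ratio = 0.25

pKa = -log(5.8 × 10^-10) = 9.237
pH = pKa + log(r) ⇒ log(r) = 8.64 − 9.237 = -0.597
r = [B(OH)4-]/[B(OH)3] = 10^(-0.597) = 0.253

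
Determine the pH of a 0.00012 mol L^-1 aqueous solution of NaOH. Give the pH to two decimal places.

NaOH is a strong base; [OH-] = 0.00012 M.
pOH = -log(0.00012) = 3.92
pH = 14.00 - 3.92 = 10.08

pH = 10.08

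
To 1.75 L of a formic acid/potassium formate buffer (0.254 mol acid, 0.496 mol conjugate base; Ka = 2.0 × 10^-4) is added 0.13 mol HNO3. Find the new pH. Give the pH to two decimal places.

Added H+ converts HCOO- to HCOOH: HCOOH → 0.384 mol, HCOO- → 0.366 mol.
pKa = −log(2.0 × 10^-4) = 3.699
pH = pKa + log(n_HCOO-/n_HCOOH) = 3.699 + log(0.366/0.384) = 3.699 + (-0.021)

pH = 3.68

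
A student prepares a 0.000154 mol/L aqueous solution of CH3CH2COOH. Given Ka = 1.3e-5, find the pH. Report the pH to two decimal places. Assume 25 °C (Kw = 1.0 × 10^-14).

pH = 4.41

CH3CH2COOH ⇌ CH3CH2COO- + H+
Ka = [H+]²/(0.000154 − [H+]) = 1.3 × 10^-5
[H+] is not negligible relative to C₀; solve [H+]² + 1.3e-05·[H+] − 2e-09 = 0.
[H+] = (−Ka + √(Ka² + 4·Ka·C₀))/2 = 3.87 × 10^-5 M
pH = −log[H+] = −log(3.87 × 10^-5) = 4.41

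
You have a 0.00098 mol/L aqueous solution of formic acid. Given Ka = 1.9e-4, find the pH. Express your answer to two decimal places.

pH = 3.46

HCOOH ⇌ HCOO- + H+
From the ICE table, Ka = x²/(0.00098 − x) = 1.9 × 10^-4.
x is not negligible relative to C₀; solve x² + 0.00019·x − 1.86e-07 = 0.
x = (−Ka + √(Ka² + 4·Ka·C₀))/2 = 3.47 × 10^-4 M
pH = −log(3.47 × 10^-4) = 3.46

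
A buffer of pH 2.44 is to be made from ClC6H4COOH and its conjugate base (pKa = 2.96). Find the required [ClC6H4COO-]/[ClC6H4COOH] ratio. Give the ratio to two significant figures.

ratio = 0.30

pH = pKa + log(r) ⇒ log(r) = 2.44 − 2.96 = -0.52
r = [ClC6H4COO-]/[ClC6H4COOH] = 10^(-0.52) = 0.302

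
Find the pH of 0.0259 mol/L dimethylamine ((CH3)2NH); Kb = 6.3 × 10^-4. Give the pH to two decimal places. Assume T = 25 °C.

(CH3)2NH + H2O ⇌ (CH3)2NH2+ + OH-
From the ICE table, Kb = x²/(0.0259 − x) = 6.3 × 10^-4.
Here C₀/Kb ≈ 41.1, so the small-x approximation fails. Use the quadratic:
x = (−Kb + √(Kb² + 4·Kb·C₀))/2 = 3.74 × 10^-3 M
pOH = 2.43, so pH = 14.00 − pOH = 11.57

pH = 11.57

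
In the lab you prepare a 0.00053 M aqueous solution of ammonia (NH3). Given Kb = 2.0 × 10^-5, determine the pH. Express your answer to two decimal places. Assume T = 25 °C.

NH3 + H2O ⇌ NH4+ + OH-
From the ICE table, Kb = x²/(0.00053 − x) = 2.0 × 10^-5.
x is not negligible relative to C₀; solve x² + 2e-05·x − 1.06e-08 = 0.
x = [−2e-05 + √(2e-05² + 4.24e-08)]/2 = 9.34 × 10^-5 M
pOH = −log(9.34 × 10^-5) = 4.03; pH = 14.00 − 4.03 = 9.97

pH = 9.97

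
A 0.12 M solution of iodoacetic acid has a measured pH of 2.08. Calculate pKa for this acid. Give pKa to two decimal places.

[H+] = 10^(-2.08) = 8.32 × 10^-3 M
At equilibrium [HA] = 0.12 − 8.32 × 10^-3 = 1.12 × 10^-1 M
Ka = [H+][A-]/[HA] = (8.32 × 10^-3)² / 1.12 × 10^-1 = 6.18 × 10^-4
pKa = -log(6.18 × 10^-4) = 3.21

pKa = 3.21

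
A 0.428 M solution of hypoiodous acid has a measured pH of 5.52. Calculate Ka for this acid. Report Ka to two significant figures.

[H+] = 10^(-5.52) = 3.02 × 10^-6 M
At equilibrium [HA] = 0.428 − 3.02 × 10^-6 = 4.28 × 10^-1 M
Ka = [H+][A-]/[HA] = (3.02 × 10^-6)² / 4.28 × 10^-1 = 2.1 × 10^-11

Ka = 2.1 × 10^-11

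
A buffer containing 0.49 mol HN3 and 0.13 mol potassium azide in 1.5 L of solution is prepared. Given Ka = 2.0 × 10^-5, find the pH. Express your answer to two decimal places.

pH = 4.12

pKa = −log(2.0 × 10^-5) = 4.699
Using pH = pKa + log([base]/[acid]) with [base]/[acid] = 0.13/0.49:
pH = 4.699 + (-0.576) = 4.12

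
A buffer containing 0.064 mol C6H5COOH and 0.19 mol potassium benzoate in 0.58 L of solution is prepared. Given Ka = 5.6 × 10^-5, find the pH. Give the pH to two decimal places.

pKa = −log(5.6 × 10^-5) = 4.252
Using pH = pKa + log([base]/[acid]) with [base]/[acid] = 0.19/0.064:
pH = 4.252 + (+0.473) = 4.72

pH = 4.72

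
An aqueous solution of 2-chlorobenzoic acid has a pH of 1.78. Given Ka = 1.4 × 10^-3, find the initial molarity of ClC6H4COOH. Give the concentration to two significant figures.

[H+] = 10^(-1.78) = 1.66 × 10^-2 M = x
Ka = x²/(C₀ − x) ⇒ C₀ = x + x²/Ka
C₀ = 1.66 × 10^-2 + (1.66 × 10^-2)²/(1.4 × 10^-3) = 2.13 × 10^-1 M

C₀ = 2.1 × 10^-1 M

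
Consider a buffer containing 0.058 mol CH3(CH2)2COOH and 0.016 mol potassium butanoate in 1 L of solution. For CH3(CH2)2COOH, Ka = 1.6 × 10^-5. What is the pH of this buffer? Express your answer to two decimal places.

pH = 4.24

pKa = −log(1.6 × 10^-5) = 4.796
Using pH = pKa + log([base]/[acid]) with [base]/[acid] = 0.016/0.058:
pH = 4.796 + (-0.559) = 4.24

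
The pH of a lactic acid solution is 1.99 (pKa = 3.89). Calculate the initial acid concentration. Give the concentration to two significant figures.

C₀ = 8.2 × 10^-1 M

[H+] = 10^(-1.99) = 1.02 × 10^-2 M = x
Ka = 10^(−3.89) = 1.29 × 10^-4
Ka = x²/(C₀ − x) ⇒ C₀ = x + x²/Ka
C₀ = 1.02 × 10^-2 + (1.02 × 10^-2)²/(1.29 × 10^-4) = 8.17 × 10^-1 M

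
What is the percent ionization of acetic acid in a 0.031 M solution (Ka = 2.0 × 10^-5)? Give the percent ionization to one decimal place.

CH3COOH ⇌ CH3COO- + H+; let x = [H+] at equilibrium.
x ≈ √(Ka·C₀) = √(2.0 × 10^-5 × 0.031) = 7.87 × 10^-4 M
Fraction ionized = 7.87 × 10^-4 / 0.031 = 0.0254 → 2.5%

2.5%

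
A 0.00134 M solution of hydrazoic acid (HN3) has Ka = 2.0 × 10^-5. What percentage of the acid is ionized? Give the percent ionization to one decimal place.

HN3 ⇌ N3- + H+; let x = [H+] at equilibrium.
Ka = x²/(C₀ − x); solving the quadratic gives x = 1.54 × 10^-4 M.
Fraction ionized = 1.54 × 10^-4 / 0.00134 = 0.1149 → 11.5%

11.5%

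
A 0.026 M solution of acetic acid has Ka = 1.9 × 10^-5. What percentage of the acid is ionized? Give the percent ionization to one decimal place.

CH3COOH ⇌ CH3COO- + H+; let x = [H+] at equilibrium.
x ≈ √(Ka·C₀) = √(1.9 × 10^-5 × 0.026) = 7.03 × 10^-4 M
% ionization = x/C₀ × 100% = 7.03 × 10^-4/0.026 × 100% = 2.7%

2.7%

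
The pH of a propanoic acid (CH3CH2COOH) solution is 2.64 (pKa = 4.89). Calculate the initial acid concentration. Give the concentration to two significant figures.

[H+] = 10^(-2.64) = 2.29 × 10^-3 M = x
Ka = 10^(−4.89) = 1.29 × 10^-5
Ka = x²/(C₀ − x) ⇒ C₀ = x + x²/Ka
C₀ = 2.29 × 10^-3 + (2.29 × 10^-3)²/(1.29 × 10^-5) = 4.09 × 10^-1 M

C₀ = 4.1 × 10^-1 M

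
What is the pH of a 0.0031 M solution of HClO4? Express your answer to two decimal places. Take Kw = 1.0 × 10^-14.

pH = 2.51

HClO4 is a strong acid and dissociates completely, so [H+] = 0.0031 M.
pH = -log(0.0031) = 2.51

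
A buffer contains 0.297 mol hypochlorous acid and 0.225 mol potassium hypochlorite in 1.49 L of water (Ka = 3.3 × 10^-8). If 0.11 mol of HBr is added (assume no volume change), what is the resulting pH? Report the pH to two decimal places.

pH = 6.93

Added H+ converts OCl- to HOCl: HOCl → 0.407 mol, OCl- → 0.115 mol.
pKa = −log(3.3 × 10^-8) = 7.481
pH = pKa + log(n_OCl-/n_HOCl) = 7.481 + log(0.115/0.407) = 7.481 + (-0.549)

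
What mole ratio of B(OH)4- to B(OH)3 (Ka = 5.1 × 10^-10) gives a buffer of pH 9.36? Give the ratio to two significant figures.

pKa = -log(5.1 × 10^-10) = 9.292
pH = pKa + log(r) ⇒ log(r) = 9.36 − 9.292 = +0.068
r = [B(OH)4-]/[B(OH)3] = 10^(+0.068) = 1.17

ratio = 1.2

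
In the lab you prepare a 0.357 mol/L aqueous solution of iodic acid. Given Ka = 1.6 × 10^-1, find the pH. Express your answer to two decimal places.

HIO3 ⇌ IO3- + H+
Let x = [H+] at equilibrium. Ka = x²/(0.357 − x).
Here C₀/Ka ≈ 2.23, so the small-x approximation fails. Use the quadratic:
x = (−Ka + √(Ka² + 4·Ka·C₀))/2 = 1.72 × 10^-1 M
pH = −log[H+] = −log(1.72 × 10^-1) = 0.76

pH = 0.76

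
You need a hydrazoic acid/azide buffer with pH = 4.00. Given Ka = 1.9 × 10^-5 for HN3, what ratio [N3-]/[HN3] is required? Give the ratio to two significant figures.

ratio = 0.19

pKa = -log(1.9 × 10^-5) = 4.721
pH = pKa + log(r) ⇒ log(r) = 4.00 − 4.721 = -0.721
r = [N3-]/[HN3] = 10^(-0.721) = 0.19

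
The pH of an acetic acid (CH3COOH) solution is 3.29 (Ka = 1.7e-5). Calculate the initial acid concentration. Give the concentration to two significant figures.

[H+] = 10^(-3.29) = 5.13 × 10^-4 M = x
Ka = x²/(C₀ − x) ⇒ C₀ = x + x²/Ka
C₀ = 5.13 × 10^-4 + (5.13 × 10^-4)²/(1.7 × 10^-5) = 1.60 × 10^-2 M

C₀ = 1.6 × 10^-2 M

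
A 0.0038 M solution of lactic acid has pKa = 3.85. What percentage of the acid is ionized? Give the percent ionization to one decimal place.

17.5%

CH3CH(OH)COOH ⇌ CH3CH(OH)COO- + H+; let x = [H+] at equilibrium.
Ka = 10^(−3.85) = 1.41 × 10^-4
Ka = x²/(C₀ − x); solving the quadratic gives x = 6.65 × 10^-4 M.
% ionization = x/C₀ × 100% = 6.65 × 10^-4/0.0038 × 100% = 17.5%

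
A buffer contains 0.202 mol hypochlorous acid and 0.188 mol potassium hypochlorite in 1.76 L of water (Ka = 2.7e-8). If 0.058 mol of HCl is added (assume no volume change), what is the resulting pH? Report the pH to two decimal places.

pH = 7.27

Added H+ converts OCl- to HOCl: HOCl → 0.26 mol, OCl- → 0.13 mol.
pKa = −log(2.7 × 10^-8) = 7.569
Henderson–Hasselbalch with mole ratio 0.13/0.26: pH = 7.569 + (-0.301)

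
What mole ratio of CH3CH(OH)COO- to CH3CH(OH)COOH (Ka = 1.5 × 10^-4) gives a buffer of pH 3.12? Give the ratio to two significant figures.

pKa = -log(1.5 × 10^-4) = 3.824
pH = pKa + log(r) ⇒ log(r) = 3.12 − 3.824 = -0.704
r = [CH3CH(OH)COO-]/[CH3CH(OH)COOH] = 10^(-0.704) = 0.198

ratio = 0.20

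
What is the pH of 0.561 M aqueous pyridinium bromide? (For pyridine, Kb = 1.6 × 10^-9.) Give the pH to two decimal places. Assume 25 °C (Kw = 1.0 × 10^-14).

pH = 2.73

C5H5NH+ is the conjugate acid of the weak base C5H5N.
Ka = Kw/Kb = 1.0×10^-14 / 1.6 × 10^-9 = 6.25 × 10^-6
Ka = [H+]²/(0.561 − [H+]) = 6.25 × 10^-6
Since Ka ≪ C₀, [H+] ≈ √(Ka·C₀) = 1.87 × 10^-3 M.
([H+]/C₀ = 0.33% < 5%, so the approximation holds.)
pH = −log[H+] = −log(1.87 × 10^-3) = 2.73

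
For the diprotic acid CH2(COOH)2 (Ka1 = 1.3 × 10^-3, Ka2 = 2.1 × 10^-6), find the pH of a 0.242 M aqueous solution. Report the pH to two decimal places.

Ka1 ≫ Ka2, so treat the first dissociation as the only significant source of H+.
Ka1 = x²/(0.242 − x) = 1.3 × 10^-3
Solving the quadratic: x = (−Ka1 + √(Ka1² + 4·Ka1·C₀))/2 = 1.71 × 10^-2 M
pH = −log(1.71 × 10^-2) = 1.77

pH = 1.77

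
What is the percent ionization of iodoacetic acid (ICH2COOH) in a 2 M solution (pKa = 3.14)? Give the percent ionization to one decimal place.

ICH2COOH ⇌ ICH2COO- + H+; let x = [H+] at equilibrium.
Ka = 10^(−3.14) = 7.24 × 10^-4
x ≈ √(Ka·C₀) = √(7.24 × 10^-4 × 2) = 3.81 × 10^-2 M
Fraction ionized = 3.81 × 10^-2 / 2 = 0.0191 → 1.9%

1.9%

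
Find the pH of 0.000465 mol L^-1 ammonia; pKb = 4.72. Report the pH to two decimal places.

NH3 + H2O ⇌ NH4+ + OH-
Kb = 10^(−4.72) = 1.91 × 10^-5
Kb = [OH-]²/(0.000465 − [OH-]) = 1.91 × 10^-5
[OH-] is not negligible relative to C₀; solve [OH-]² + 1.91e-05·[OH-] − 8.88e-09 = 0.
[OH-] = [−1.91e-05 + √(1.91e-05² + 3.55e-08)]/2 = 8.52 × 10^-5 M
pOH = −log(8.52 × 10^-5) = 4.07; pH = 14.00 − 4.07 = 9.93

pH = 9.93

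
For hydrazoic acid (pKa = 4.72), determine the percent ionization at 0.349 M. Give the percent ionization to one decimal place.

HN3 ⇌ N3- + H+; let x = [H+] at equilibrium.
Ka = 10^(−4.72) = 1.91 × 10^-5
x ≈ √(Ka·C₀) = √(1.91 × 10^-5 × 0.349) = 2.58 × 10^-3 M
% ionization = x/C₀ × 100% = 2.58 × 10^-3/0.349 × 100% = 0.7%

0.7%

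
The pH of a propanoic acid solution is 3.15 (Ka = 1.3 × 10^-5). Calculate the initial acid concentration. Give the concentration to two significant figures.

C₀ = 3.9 × 10^-2 M

[H+] = 10^(-3.15) = 7.08 × 10^-4 M = x
Ka = x²/(C₀ − x) ⇒ C₀ = x + x²/Ka
C₀ = 7.08 × 10^-4 + (7.08 × 10^-4)²/(1.3 × 10^-5) = 3.93 × 10^-2 M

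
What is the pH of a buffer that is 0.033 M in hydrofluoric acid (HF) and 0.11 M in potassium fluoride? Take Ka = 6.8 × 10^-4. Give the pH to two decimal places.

pKa = −log(6.8 × 10^-4) = 3.167
Henderson–Hasselbalch: pH = pKa + log([F-]/[HF]) = 3.167 + log(0.11/0.033)
pH = 3.167 + (+0.523) = 3.69

pH = 3.69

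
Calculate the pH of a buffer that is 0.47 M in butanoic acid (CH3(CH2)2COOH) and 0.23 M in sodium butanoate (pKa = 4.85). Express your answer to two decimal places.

pH = pKa + log([A⁻]/[HA]) = 4.85 + log(0.23/0.47)
pH = 4.85 + (-0.310) = 4.54

pH = 4.54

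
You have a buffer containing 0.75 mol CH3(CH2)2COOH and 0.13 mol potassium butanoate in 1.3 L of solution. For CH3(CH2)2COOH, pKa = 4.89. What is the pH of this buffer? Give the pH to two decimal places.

pH = 4.13

Using pH = pKa + log([base]/[acid]) with [base]/[acid] = 0.13/0.75:
pH = 4.89 + (-0.761) = 4.13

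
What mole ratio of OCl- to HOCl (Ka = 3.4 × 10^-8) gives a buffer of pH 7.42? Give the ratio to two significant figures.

pKa = -log(3.4 × 10^-8) = 7.469
pH = pKa + log(r) ⇒ log(r) = 7.42 − 7.469 = -0.049
r = [OCl-]/[HOCl] = 10^(-0.049) = 0.893

ratio = 0.89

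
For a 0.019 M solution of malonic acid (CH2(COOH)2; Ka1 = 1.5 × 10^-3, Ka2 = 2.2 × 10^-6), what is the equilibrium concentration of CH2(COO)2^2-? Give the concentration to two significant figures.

First ionization gives [H+] ≈ [CH2(COOH)COO-] = 4.64 × 10^-3 M.
Second step: Ka2 = [H+][CH2(COO)2^2-]/[CH2(COOH)COO-] ≈ [CH2(COO)2^2-] (since [H+] ≈ [CH2(COOH)COO-]).
So [CH2(COO)2^2-] ≈ Ka2.

2.2 × 10^-6 M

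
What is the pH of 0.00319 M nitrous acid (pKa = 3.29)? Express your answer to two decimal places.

pH = 2.98

HNO2 ⇌ NO2- + H+
Ka = 10^(−3.29) = 5.13 × 10^-4
From the ICE table, Ka = [H+]²/(0.00319 − [H+]) = 5.13 × 10^-4.
[H+] is not negligible relative to C₀; solve [H+]² + 0.000513·[H+] − 1.64e-06 = 0.
[H+] = (−Ka + √(Ka² + 4·Ka·C₀))/2 = 1.05 × 10^-3 M
pH = −log(1.05 × 10^-3) = 2.98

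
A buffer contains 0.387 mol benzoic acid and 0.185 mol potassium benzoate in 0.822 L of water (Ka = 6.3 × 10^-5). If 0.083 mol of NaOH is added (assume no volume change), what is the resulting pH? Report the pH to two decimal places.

After neutralization: n(C6H5COOH) = 0.304 mol, n(C6H5COO-) = 0.268 mol.
pKa = −log(6.3 × 10^-5) = 4.201
Henderson–Hasselbalch with mole ratio 0.268/0.304: pH = 4.201 + (-0.055)

pH = 4.15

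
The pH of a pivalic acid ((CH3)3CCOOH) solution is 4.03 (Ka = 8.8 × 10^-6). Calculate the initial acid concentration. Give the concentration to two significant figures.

[H+] = 10^(-4.03) = 9.33 × 10^-5 M = x
Ka = x²/(C₀ − x) ⇒ C₀ = x + x²/Ka
C₀ = 9.33 × 10^-5 + (9.33 × 10^-5)²/(8.8 × 10^-6) = 1.08 × 10^-3 M

C₀ = 1.1 × 10^-3 M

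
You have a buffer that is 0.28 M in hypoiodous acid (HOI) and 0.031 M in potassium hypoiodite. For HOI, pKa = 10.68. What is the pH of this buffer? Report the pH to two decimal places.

pH = pKa + log([A⁻]/[HA]) = 10.68 + log(0.031/0.28)
pH = 10.68 + (-0.956) = 9.72

pH = 9.72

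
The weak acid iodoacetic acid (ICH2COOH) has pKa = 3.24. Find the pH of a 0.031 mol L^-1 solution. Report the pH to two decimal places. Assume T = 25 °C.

ICH2COOH ⇌ ICH2COO- + H+
Ka = 10^(−3.24) = 5.75 × 10^-4
From the ICE table, Ka = [H+]²/(0.031 − [H+]) = 5.75 × 10^-4.
The 5% rule fails; solving [H+]² + Ka·[H+] − Ka·C₀ = 0 exactly:
[H+] = [−0.000575 + √(0.000575² + 7.13e-05)]/2 = 3.94 × 10^-3 M
pH = −log(3.94 × 10^-3) = 2.40

pH = 2.40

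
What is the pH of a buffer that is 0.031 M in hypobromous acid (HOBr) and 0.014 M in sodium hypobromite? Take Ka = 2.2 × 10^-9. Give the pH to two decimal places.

pH = 8.31

pKa = −log(2.2 × 10^-9) = 8.658
Henderson–Hasselbalch: pH = pKa + log([OBr-]/[HOBr]) = 8.658 + log(0.014/0.031)
pH = 8.658 + (-0.345) = 8.31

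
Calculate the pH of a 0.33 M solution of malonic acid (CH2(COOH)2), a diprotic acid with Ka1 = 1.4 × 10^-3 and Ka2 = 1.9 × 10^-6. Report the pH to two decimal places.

pH = 1.68

Since Ka1 ≫ Ka2, the first ionization dominates [H+].
Ka1 = x²/(0.33 − x) = 1.4 × 10^-3
Solving the quadratic: x = (−Ka1 + √(Ka1² + 4·Ka1·C₀))/2 = 2.08 × 10^-2 M
pH = −log(2.08 × 10^-2) = 1.68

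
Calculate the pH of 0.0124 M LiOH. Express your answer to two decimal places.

LiOH is a strong base; [OH-] = 0.0124 M.
pOH = -log(0.0124) = 1.91
pH = 14.00 - 1.91 = 12.09

pH = 12.09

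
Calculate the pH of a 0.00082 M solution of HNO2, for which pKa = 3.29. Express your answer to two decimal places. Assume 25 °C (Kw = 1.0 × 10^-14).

HNO2 ⇌ NO2- + H+
Ka = 10^(−3.29) = 5.13 × 10^-4
From the ICE table, Ka = [H+]²/(0.00082 − [H+]) = 5.13 × 10^-4.
The 5% rule fails; solving [H+]² + Ka·[H+] − Ka·C₀ = 0 exactly:
[H+] = [−0.000513 + √(0.000513² + 1.68e-06)]/2 = 4.41 × 10^-4 M
pH = −log(4.41 × 10^-4) = 3.36

pH = 3.36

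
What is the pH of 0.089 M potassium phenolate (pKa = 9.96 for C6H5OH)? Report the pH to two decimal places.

pH = 11.45

C6H5O- is the conjugate base of the weak acid C6H5OH.
Ka = 10^(−9.96) = 1.10 × 10^-10
Kb = Kw/Ka = 1.0×10^-14 / 1.10 × 10^-10 = 9.09 × 10^-5
Kb = [OH-]²/(0.089 − [OH-]) = 9.09 × 10^-5
Since Kb ≪ C₀, [OH-] ≈ √(Kb·C₀) = 2.84 × 10^-3 M.
Check: 3.2% ionized — well under 5%, approximation valid.
pOH = −log(2.84 × 10^-3) = 2.55; pH = 14.00 − 2.55 = 11.45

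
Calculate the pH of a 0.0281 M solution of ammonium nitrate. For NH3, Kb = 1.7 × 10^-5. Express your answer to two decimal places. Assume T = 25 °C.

NH4+ is the conjugate acid of the weak base NH3.
Ka = Kw/Kb = 1.0×10^-14 / 1.7 × 10^-5 = 5.88 × 10^-10
Ka = [H+]²/(0.0281 − [H+]) = 5.88 × 10^-10
Neglecting [H+] in the denominator: [H+] = √(5.88 × 10^-10 × 0.0281) = 4.06 × 10^-6 M
([H+]/C₀ = 0.014% < 5%, so the approximation holds.)
pH = −log(4.06 × 10^-6) = 5.39

pH = 5.39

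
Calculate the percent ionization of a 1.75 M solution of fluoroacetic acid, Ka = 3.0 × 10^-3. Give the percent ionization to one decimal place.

4.1%

FCH2COOH ⇌ FCH2COO- + H+; let x = [H+] at equilibrium.
x ≈ √(Ka·C₀) = √(3.0 × 10^-3 × 1.75) = 7.25 × 10^-2 M
Fraction ionized = 7.25 × 10^-2 / 1.75 = 0.0414 → 4.1%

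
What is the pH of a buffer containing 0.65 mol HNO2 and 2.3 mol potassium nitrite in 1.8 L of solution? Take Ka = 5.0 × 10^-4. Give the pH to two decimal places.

pH = 3.85

pKa = −log(5.0 × 10^-4) = 3.301
pH = pKa + log([A⁻]/[HA]) = 3.301 + log(2.3/0.65)
pH = 3.301 + (+0.549) = 3.85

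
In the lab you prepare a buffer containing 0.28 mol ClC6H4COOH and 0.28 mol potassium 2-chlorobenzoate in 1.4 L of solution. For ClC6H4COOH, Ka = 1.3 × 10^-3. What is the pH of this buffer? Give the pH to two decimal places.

pH = 2.89

pKa = −log(1.3 × 10^-3) = 2.886
Henderson–Hasselbalch: pH = pKa + log([ClC6H4COO-]/[ClC6H4COOH]) = 2.886 + log(0.28/0.28)
pH = 2.886 + (+0.000) = 2.89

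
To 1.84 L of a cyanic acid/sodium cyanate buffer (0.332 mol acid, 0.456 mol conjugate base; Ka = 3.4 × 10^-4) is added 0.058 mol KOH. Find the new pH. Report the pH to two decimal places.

pH = 3.74

After neutralization: n(HOCN) = 0.274 mol, n(OCN-) = 0.514 mol.
pKa = −log(3.4 × 10^-4) = 3.469
Henderson–Hasselbalch with mole ratio 0.514/0.274: pH = 3.469 + (+0.273)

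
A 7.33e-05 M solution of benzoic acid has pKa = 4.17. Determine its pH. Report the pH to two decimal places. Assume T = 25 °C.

pH = 4.35

C6H5COOH ⇌ C6H5COO- + H+
Ka = 10^(−4.17) = 6.76 × 10^-5
Let x = [H+] at equilibrium. Ka = x²/(7.33e-05 − x).
Here C₀/Ka ≈ 1.08, so the small-x approximation fails. Use the quadratic:
x = (−Ka + √(Ka² + 4·Ka·C₀))/2 = 4.43 × 10^-5 M
pH = −log[H+] = −log(4.43 × 10^-5) = 4.35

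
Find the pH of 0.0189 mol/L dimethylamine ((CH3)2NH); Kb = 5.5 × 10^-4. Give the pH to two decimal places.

(CH3)2NH + H2O ⇌ (CH3)2NH2+ + OH-
From the ICE table, Kb = [OH-]²/(0.0189 − [OH-]) = 5.5 × 10^-4.
[OH-] is not negligible relative to C₀; solve [OH-]² + 0.00055·[OH-] − 1.04e-05 = 0.
[OH-] = (−Kb + √(Kb² + 4·Kb·C₀))/2 = 2.96 × 10^-3 M
pOH = −log(2.96 × 10^-3) = 2.53; pH = 14.00 − 2.53 = 11.47

pH = 11.47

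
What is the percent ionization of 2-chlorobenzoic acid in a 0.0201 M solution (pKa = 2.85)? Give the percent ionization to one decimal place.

23.2%

ClC6H4COOH ⇌ ClC6H4COO- + H+; let x = [H+] at equilibrium.
Ka = 10^(−2.85) = 1.41 × 10^-3
Solve x² + 0.00141x − 2.83e-05 = 0 → x = 4.67 × 10^-3 M
Fraction ionized = 4.67 × 10^-3 / 0.0201 = 0.2323 → 23.2%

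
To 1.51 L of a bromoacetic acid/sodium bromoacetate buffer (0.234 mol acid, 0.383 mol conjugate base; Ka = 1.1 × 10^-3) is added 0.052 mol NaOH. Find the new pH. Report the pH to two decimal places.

pH = 3.34

After neutralization: n(BrCH2COOH) = 0.182 mol, n(BrCH2COO-) = 0.435 mol.
pKa = −log(1.1 × 10^-3) = 2.959
Henderson–Hasselbalch with mole ratio 0.435/0.182: pH = 2.959 + (+0.378)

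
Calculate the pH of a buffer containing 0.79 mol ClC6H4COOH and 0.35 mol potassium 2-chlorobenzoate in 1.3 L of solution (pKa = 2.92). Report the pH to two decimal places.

Henderson–Hasselbalch: pH = pKa + log([ClC6H4COO-]/[ClC6H4COOH]) = 2.92 + log(0.35/0.79)
pH = 2.92 + (-0.354) = 2.57

pH = 2.57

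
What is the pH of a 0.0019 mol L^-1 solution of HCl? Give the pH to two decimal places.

pH = 2.72

HCl is a strong acid and dissociates completely, so [H+] = 0.0019 M.
pH = -log(0.0019) = 2.72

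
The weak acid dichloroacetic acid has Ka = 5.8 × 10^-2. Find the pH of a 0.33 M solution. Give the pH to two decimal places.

pH = 0.95

Cl2CHCOOH ⇌ Cl2CHCOO- + H+
From the ICE table, Ka = [H+]²/(0.33 − [H+]) = 5.8 × 10^-2.
[H+] is not negligible relative to C₀; solve [H+]² + 0.058·[H+] − 0.0191 = 0.
[H+] = (−Ka + √(Ka² + 4·Ka·C₀))/2 = 1.12 × 10^-1 M
pH = −log[H+] = −log(1.12 × 10^-1) = 0.95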